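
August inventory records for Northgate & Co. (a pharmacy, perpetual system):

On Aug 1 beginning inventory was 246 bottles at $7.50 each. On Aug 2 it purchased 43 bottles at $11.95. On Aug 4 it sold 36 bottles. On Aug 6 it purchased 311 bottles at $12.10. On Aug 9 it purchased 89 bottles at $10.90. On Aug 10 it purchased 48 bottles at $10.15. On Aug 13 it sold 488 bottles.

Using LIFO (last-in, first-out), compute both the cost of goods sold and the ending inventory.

COGS = $5,981.75; ending inventory = $1,597.50

Aug 4, 36 sold [LIFO — newest first]: 36 @ $11.95 = $430.20
Aug 13, 488 sold [LIFO — newest first]: 48 @ $10.15 + 89 @ $10.90 + 311 @ $12.10 + 7 @ $11.95 + 33 @ $7.50 = $5,551.55
Total COGS = $430.20 + $5,551.55 = $5,981.75
Ending inventory: 213 @ $7.50 = $1,597.50
Check: goods available $7,579.25 = COGS $5,981.75 + ending $1,597.50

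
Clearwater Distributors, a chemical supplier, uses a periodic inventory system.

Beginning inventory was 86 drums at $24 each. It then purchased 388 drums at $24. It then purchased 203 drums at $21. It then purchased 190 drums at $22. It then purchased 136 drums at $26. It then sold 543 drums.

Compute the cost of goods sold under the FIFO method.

Sale 1 (543) [FIFO — oldest first]: 86 @ $24 + 388 @ $24 + 69 @ $21 = $12,825
Ending inventory: 134 @ $21 + 190 @ $22 + 136 @ $26 = $10,530

COGS = $12,825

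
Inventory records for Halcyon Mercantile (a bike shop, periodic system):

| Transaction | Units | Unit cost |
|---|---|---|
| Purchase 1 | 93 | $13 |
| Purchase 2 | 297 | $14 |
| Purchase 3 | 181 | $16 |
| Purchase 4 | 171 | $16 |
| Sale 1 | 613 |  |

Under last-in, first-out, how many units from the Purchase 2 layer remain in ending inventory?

Sale 1 (613) [LIFO — newest first]: 171 @ $16 + 181 @ $16 + 261 @ $14 = $9,286
Ending inventory: 93 @ $13 + 36 @ $14 = $1,713
Check: goods available $10,999 = COGS $9,286 + ending $1,713

36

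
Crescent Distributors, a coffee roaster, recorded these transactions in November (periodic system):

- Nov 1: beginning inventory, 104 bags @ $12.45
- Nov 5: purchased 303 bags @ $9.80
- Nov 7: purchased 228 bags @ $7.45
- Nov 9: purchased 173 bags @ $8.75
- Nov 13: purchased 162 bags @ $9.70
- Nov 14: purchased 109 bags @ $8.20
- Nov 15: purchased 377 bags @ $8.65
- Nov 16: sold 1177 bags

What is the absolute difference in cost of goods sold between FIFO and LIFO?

FIFO COGS: 104 @ $12.45 + 303 @ $9.80 + 228 @ $7.45 + 173 @ $8.75 + 162 @ $9.70 + 109 @ $8.20 + 98 @ $8.65 = $10,789.45
LIFO COGS: 377 @ $8.65 + 109 @ $8.20 + 162 @ $9.70 + 173 @ $8.75 + 228 @ $7.45 + 128 @ $9.80 = $10,193.00
Difference = |$10,789.45 − $10,193.00| = $596.45

$596.45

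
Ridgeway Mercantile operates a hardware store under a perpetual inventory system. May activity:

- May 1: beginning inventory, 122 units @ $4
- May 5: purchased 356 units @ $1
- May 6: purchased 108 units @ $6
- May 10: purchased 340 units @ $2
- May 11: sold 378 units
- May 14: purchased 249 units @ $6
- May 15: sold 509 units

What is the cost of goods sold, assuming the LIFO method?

May 11, 378 sold [LIFO — newest first]: 340 @ $2 + 38 @ $6 = $908
May 15, 509 sold [LIFO — newest first]: 249 @ $6 + 70 @ $6 + 190 @ $1 = $2,104
Total COGS = $908 + $2,104 = $3,012
Ending inventory: 122 @ $4 + 166 @ $1 = $654

COGS = $3,012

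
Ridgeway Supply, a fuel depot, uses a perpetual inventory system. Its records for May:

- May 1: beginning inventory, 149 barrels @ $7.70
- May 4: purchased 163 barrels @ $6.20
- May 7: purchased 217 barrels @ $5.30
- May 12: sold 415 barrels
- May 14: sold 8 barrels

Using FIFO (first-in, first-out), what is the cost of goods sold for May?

May 12, 415 sold [FIFO — oldest first]: 149 @ $7.70 + 163 @ $6.20 + 103 @ $5.30 = $2,703.80
May 14, 8 sold [FIFO — oldest first]: 8 @ $5.30 = $42.40
Total COGS = $2,703.80 + $42.40 = $2,746.20
Ending inventory: 106 @ $5.30 = $561.80

COGS = $2,746.20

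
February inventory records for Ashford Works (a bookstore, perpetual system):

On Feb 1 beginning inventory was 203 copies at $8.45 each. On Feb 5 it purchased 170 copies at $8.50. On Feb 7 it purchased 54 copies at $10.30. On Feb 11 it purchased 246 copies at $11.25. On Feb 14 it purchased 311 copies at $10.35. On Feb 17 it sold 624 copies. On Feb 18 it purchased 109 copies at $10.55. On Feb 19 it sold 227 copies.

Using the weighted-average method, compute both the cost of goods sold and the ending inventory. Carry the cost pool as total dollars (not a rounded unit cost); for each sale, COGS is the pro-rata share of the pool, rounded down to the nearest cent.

COGS = $8,427.79; ending inventory = $2,425.06

After Feb 1: 203 on hand, pool $1,715.35 (≈ $8.4500 each)
After Feb 5: 373 on hand, pool $3,160.35 (≈ $8.4728 each)
After Feb 7: 427 on hand, pool $3,716.55 (≈ $8.7039 each)
After Feb 11: 673 on hand, pool $6,484.05 (≈ $9.6345 each)
After Feb 14: 984 on hand, pool $9,702.90 (≈ $9.8607 each)
Feb 17, sell 624: 624/984 × $9,702.90 → $6,153.05
After Feb 18: 469 on hand, pool $4,699.80 (≈ $10.0209 each)
Feb 19, sell 227: 227/469 × $4,699.80 → $2,274.74
Total COGS = $6,153.05 + $2,274.74 = $8,427.79
Ending inventory (cost pool remaining) = $2,425.06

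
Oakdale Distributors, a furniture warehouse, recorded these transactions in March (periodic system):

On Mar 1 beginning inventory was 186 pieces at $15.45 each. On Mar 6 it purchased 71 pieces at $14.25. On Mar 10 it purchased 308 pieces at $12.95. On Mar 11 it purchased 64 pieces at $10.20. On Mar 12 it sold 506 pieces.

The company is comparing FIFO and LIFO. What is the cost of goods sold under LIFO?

COGS = $6,626.50

FIFO COGS: 186 @ $15.45 + 71 @ $14.25 + 249 @ $12.95 = $7,110.00
LIFO COGS: 64 @ $10.20 + 308 @ $12.95 + 71 @ $14.25 + 63 @ $15.45 = $6,626.50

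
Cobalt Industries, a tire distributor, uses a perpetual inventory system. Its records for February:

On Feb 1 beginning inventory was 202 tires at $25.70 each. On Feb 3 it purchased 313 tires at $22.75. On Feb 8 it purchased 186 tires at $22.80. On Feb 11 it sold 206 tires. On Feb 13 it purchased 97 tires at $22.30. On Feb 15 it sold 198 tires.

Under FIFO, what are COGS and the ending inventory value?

Feb 11, 206 sold [FIFO — oldest first]: 202 @ $25.70 + 4 @ $22.75 = $5,282.40
Feb 15, 198 sold [FIFO — oldest first]: 198 @ $22.75 = $4,504.50
Total COGS = $5,282.40 + $4,504.50 = $9,786.90
Ending inventory: 111 @ $22.75 + 186 @ $22.80 + 97 @ $22.30 = $8,929.15

COGS = $9,786.90; ending inventory = $8,929.15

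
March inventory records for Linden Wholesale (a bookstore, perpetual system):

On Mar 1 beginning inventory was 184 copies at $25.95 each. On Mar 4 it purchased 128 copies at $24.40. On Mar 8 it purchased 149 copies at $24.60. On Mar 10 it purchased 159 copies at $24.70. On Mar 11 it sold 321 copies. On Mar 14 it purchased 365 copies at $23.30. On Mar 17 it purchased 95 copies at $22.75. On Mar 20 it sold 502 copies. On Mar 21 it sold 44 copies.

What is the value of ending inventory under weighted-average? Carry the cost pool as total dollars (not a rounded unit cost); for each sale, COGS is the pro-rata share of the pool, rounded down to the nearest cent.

After Mar 1: 184 on hand, pool $4,774.80 (≈ $25.9500 each)
After Mar 4: 312 on hand, pool $7,898.00 (≈ $25.3141 each)
After Mar 8: 461 on hand, pool $11,563.40 (≈ $25.0833 each)
After Mar 10: 620 on hand, pool $15,490.70 (≈ $24.9850 each)
Mar 11, sell 321: 321/620 × $15,490.70 → $8,020.18
After Mar 14: 664 on hand, pool $15,975.02 (≈ $24.0588 each)
After Mar 17: 759 on hand, pool $18,136.27 (≈ $23.8950 each)
Mar 20, sell 502: 502/759 × $18,136.27 → $11,995.26
Mar 21, sell 44: 44/257 × $6,141.01 → $1,051.37
Total COGS = $8,020.18 + $11,995.26 + $1,051.37 = $21,066.81
Ending inventory (cost pool remaining) = $5,089.64

Ending inventory = $5,089.64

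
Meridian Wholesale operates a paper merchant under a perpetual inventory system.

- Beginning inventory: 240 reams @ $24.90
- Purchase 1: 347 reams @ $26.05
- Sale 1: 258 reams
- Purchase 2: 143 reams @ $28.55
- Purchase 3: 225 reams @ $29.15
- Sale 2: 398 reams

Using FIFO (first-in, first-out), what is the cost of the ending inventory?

Ending inventory = $8,671.45

Sale 1 (258) [FIFO — oldest first]: 240 @ $24.90 + 18 @ $26.05 = $6,444.90
Sale 2 (398) [FIFO — oldest first]: 329 @ $26.05 + 69 @ $28.55 = $10,540.40
Total COGS = $6,444.90 + $10,540.40 = $16,985.30
Ending inventory: 74 @ $28.55 + 225 @ $29.15 = $8,671.45
Check: goods available $25,656.75 = COGS $16,985.30 + ending $8,671.45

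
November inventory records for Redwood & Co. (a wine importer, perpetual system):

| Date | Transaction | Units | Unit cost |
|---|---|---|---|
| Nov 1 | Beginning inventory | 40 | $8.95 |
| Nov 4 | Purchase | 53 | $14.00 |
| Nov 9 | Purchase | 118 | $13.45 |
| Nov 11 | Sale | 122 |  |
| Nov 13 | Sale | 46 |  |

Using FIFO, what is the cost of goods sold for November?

COGS = $2,108.75

Nov 11, 122 sold [FIFO — oldest first]: 40 @ $8.95 + 53 @ $14.00 + 29 @ $13.45 = $1,490.05
Nov 13, 46 sold [FIFO — oldest first]: 46 @ $13.45 = $618.70
Total COGS = $1,490.05 + $618.70 = $2,108.75
Ending inventory: 43 @ $13.45 = $578.35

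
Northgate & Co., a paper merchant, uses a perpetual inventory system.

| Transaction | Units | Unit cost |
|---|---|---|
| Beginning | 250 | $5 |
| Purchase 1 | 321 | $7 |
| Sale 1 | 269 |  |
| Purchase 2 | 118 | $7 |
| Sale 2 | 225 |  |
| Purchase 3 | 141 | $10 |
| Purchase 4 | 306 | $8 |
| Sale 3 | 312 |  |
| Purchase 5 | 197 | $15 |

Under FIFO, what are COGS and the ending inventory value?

Sale 1 (269) [FIFO — oldest first]: 250 @ $5 + 19 @ $7 = $1,383
Sale 2 (225) [FIFO — oldest first]: 225 @ $7 = $1,575
Sale 3 (312) [FIFO — oldest first]: 77 @ $7 + 118 @ $7 + 117 @ $10 = $2,535
Total COGS = $1,383 + $1,575 + $2,535 = $5,493
Ending inventory: 24 @ $10 + 306 @ $8 + 197 @ $15 = $5,643

COGS = $5,493; ending inventory = $5,643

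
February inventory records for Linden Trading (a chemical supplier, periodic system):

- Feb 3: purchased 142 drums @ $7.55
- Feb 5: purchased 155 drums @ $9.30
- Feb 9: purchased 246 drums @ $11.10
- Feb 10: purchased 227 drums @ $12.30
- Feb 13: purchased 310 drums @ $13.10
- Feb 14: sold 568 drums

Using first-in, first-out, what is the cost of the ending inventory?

Ending inventory = $6,545.60

Feb 14, 568 sold [FIFO — oldest first]: 142 @ $7.55 + 155 @ $9.30 + 246 @ $11.10 + 25 @ $12.30 = $5,551.70
Ending inventory: 202 @ $12.30 + 310 @ $13.10 = $6,545.60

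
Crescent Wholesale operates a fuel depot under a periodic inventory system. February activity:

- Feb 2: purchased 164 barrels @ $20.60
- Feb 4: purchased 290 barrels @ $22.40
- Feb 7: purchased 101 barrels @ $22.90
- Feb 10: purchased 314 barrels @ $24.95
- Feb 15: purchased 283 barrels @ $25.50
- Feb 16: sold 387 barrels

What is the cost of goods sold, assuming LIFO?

COGS = $9,811.30

Feb 16, 387 sold [LIFO — newest first]: 283 @ $25.50 + 104 @ $24.95 = $9,811.30
Ending inventory: 164 @ $20.60 + 290 @ $22.40 + 101 @ $22.90 + 210 @ $24.95 = $17,426.80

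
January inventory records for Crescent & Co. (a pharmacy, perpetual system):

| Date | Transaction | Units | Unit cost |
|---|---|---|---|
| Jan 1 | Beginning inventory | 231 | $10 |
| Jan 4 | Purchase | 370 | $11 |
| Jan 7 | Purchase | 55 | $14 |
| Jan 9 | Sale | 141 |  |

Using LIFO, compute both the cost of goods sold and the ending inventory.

COGS = $1,716; ending inventory = $5,434

Jan 9, 141 sold [LIFO — newest first]: 55 @ $14 + 86 @ $11 = $1,716
Ending inventory: 231 @ $10 + 284 @ $11 = $5,434
Check: goods available $7,150 = COGS $1,716 + ending $5,434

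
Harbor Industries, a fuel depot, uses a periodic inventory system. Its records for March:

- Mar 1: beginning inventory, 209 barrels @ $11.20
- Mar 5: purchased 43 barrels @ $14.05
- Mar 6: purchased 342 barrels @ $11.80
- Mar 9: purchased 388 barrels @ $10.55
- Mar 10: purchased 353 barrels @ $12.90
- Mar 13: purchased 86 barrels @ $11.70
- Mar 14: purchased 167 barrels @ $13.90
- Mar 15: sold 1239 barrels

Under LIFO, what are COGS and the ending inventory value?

Mar 15, 1239 sold [LIFO — newest first]: 167 @ $13.90 + 86 @ $11.70 + 353 @ $12.90 + 388 @ $10.55 + 245 @ $11.80 = $14,865.60
Ending inventory: 209 @ $11.20 + 43 @ $14.05 + 97 @ $11.80 = $4,089.55

COGS = $14,865.60; ending inventory = $4,089.55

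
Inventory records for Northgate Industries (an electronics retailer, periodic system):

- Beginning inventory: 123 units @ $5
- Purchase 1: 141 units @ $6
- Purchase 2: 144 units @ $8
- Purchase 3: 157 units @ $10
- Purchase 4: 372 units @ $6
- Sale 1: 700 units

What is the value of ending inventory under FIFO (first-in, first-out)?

Ending inventory = $1,422

Sale 1 (700) [FIFO — oldest first]: 123 @ $5 + 141 @ $6 + 144 @ $8 + 157 @ $10 + 135 @ $6 = $4,993
Ending inventory: 237 @ $6 = $1,422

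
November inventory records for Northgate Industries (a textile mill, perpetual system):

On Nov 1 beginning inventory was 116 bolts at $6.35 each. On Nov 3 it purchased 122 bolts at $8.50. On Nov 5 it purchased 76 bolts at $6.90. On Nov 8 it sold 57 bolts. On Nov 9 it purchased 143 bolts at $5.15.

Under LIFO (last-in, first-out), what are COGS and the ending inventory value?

COGS = $393.30; ending inventory = $2,641.15

Nov 8, 57 sold [LIFO — newest first]: 57 @ $6.90 = $393.30
Ending inventory: 116 @ $6.35 + 122 @ $8.50 + 19 @ $6.90 + 143 @ $5.15 = $2,641.15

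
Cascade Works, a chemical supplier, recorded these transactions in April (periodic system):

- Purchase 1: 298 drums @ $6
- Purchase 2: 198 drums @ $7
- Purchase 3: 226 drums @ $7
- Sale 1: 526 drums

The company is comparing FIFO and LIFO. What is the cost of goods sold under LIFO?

COGS = $3,580

FIFO COGS: 298 @ $6 + 198 @ $7 + 30 @ $7 = $3,384
LIFO COGS: 226 @ $7 + 198 @ $7 + 102 @ $6 = $3,580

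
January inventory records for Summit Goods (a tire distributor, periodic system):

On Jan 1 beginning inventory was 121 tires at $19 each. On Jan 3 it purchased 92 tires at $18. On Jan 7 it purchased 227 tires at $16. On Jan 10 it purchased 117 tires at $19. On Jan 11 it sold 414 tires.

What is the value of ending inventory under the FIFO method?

Jan 11, 414 sold [FIFO — oldest first]: 121 @ $19 + 92 @ $18 + 201 @ $16 = $7,171
Ending inventory: 26 @ $16 + 117 @ $19 = $2,639
Check: goods available $9,810 = COGS $7,171 + ending $2,639

Ending inventory = $2,639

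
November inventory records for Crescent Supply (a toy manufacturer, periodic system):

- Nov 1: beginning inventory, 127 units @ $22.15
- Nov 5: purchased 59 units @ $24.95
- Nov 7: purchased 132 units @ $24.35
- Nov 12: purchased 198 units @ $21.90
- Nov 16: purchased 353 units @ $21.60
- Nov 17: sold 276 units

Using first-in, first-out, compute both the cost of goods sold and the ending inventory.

Nov 17, 276 sold [FIFO — oldest first]: 127 @ $22.15 + 59 @ $24.95 + 90 @ $24.35 = $6,476.60
Ending inventory: 42 @ $24.35 + 198 @ $21.90 + 353 @ $21.60 = $12,983.70
Check: goods available $19,460.30 = COGS $6,476.60 + ending $12,983.70

COGS = $6,476.60; ending inventory = $12,983.70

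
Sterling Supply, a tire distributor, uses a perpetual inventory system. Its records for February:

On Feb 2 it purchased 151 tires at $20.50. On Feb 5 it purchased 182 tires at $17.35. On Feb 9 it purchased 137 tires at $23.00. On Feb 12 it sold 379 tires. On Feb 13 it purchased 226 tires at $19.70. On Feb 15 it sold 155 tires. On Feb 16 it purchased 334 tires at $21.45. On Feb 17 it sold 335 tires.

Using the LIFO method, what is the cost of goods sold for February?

Feb 12, 379 sold [LIFO — newest first]: 137 @ $23.00 + 182 @ $17.35 + 60 @ $20.50 = $7,538.70
Feb 15, 155 sold [LIFO — newest first]: 155 @ $19.70 = $3,053.50
Feb 17, 335 sold [LIFO — newest first]: 334 @ $21.45 + 1 @ $19.70 = $7,184.00
Total COGS = $7,538.70 + $3,053.50 + $7,184.00 = $17,776.20
Ending inventory: 91 @ $20.50 + 70 @ $19.70 = $3,244.50
Check: goods available $21,020.70 = COGS $17,776.20 + ending $3,244.50

COGS = $17,776.20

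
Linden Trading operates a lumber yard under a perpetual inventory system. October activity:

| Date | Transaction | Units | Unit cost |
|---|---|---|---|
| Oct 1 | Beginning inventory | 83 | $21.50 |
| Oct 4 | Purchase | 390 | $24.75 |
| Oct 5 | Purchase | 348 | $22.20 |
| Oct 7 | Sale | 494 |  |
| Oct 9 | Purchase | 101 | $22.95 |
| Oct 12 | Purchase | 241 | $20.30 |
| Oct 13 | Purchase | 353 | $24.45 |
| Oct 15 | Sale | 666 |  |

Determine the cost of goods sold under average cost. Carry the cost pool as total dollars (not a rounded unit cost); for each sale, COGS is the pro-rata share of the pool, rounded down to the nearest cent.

COGS = $26,827.03

After Oct 1: 83 on hand, pool $1,784.50 (≈ $21.5000 each)
After Oct 4: 473 on hand, pool $11,437.00 (≈ $24.1797 each)
After Oct 5: 821 on hand, pool $19,162.60 (≈ $23.3406 each)
Oct 7, sell 494: 494/821 × $19,162.60 → $11,530.23
After Oct 9: 428 on hand, pool $9,950.32 (≈ $23.2484 each)
After Oct 12: 669 on hand, pool $14,842.62 (≈ $22.1863 each)
After Oct 13: 1022 on hand, pool $23,473.47 (≈ $22.9682 each)
Oct 15, sell 666: 666/1022 × $23,473.47 → $15,296.80
Total COGS = $11,530.23 + $15,296.80 = $26,827.03
Ending inventory (cost pool remaining) = $8,176.67
Check: goods available $35,003.70 = COGS $26,827.03 + ending $8,176.67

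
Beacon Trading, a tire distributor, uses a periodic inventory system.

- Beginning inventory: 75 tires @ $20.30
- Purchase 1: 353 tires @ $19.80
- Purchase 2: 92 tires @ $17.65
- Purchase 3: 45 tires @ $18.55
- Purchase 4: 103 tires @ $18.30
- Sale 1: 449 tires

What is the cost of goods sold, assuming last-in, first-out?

COGS = $8,481.65

Sale 1 (449) [LIFO — newest first]: 103 @ $18.30 + 45 @ $18.55 + 92 @ $17.65 + 209 @ $19.80 = $8,481.65
Ending inventory: 75 @ $20.30 + 144 @ $19.80 = $4,373.70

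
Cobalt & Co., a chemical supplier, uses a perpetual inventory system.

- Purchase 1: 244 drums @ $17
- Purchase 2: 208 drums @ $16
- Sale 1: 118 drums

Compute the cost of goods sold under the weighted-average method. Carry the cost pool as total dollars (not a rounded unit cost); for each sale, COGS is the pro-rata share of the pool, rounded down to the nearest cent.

After Purchase 1: 244 on hand, pool $4,148.00 (≈ $17.0000 each)
After Purchase 2: 452 on hand, pool $7,476.00 (≈ $16.5398 each)
Sale 1, sell 118: 118/452 × $7,476.00 → $1,951.69
Ending inventory (cost pool remaining) = $5,524.31
Check: goods available $7,476.00 = COGS $1,951.69 + ending $5,524.31

COGS = $1,951.69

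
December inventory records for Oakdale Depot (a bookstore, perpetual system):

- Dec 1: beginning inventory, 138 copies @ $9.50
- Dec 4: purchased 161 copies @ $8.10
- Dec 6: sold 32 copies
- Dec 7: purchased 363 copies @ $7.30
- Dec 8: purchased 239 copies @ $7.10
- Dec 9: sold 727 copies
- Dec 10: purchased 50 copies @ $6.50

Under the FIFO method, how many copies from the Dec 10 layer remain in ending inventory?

50

Dec 6, 32 sold [FIFO — oldest first]: 32 @ $9.50 = $304.00
Dec 9, 727 sold [FIFO — oldest first]: 106 @ $9.50 + 161 @ $8.10 + 363 @ $7.30 + 97 @ $7.10 = $5,649.70
Total COGS = $304.00 + $5,649.70 = $5,953.70
Ending inventory: 142 @ $7.10 + 50 @ $6.50 = $1,333.20
Check: goods available $7,286.90 = COGS $5,953.70 + ending $1,333.20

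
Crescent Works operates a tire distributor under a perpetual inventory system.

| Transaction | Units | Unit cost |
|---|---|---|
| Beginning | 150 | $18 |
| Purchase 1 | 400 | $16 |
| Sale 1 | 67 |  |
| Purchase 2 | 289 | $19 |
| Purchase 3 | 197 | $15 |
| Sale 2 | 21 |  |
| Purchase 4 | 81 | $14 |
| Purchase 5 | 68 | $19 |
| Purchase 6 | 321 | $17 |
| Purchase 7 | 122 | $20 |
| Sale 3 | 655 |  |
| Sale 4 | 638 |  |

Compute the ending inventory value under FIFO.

Sale 1 (67) [FIFO — oldest first]: 67 @ $18 = $1,206
Sale 2 (21) [FIFO — oldest first]: 21 @ $18 = $378
Sale 3 (655) [FIFO — oldest first]: 62 @ $18 + 400 @ $16 + 193 @ $19 = $11,183
Sale 4 (638) [FIFO — oldest first]: 96 @ $19 + 197 @ $15 + 81 @ $14 + 68 @ $19 + 196 @ $17 = $10,537
Total COGS = $1,206 + $378 + $11,183 + $10,537 = $23,304
Ending inventory: 125 @ $17 + 122 @ $20 = $4,565

Ending inventory = $4,565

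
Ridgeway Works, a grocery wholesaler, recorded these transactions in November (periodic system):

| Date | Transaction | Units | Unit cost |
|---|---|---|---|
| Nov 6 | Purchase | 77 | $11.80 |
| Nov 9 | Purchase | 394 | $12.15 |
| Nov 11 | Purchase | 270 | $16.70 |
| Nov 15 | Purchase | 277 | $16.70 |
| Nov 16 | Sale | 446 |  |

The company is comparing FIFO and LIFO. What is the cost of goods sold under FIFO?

FIFO COGS: 77 @ $11.80 + 369 @ $12.15 = $5,391.95
LIFO COGS: 277 @ $16.70 + 169 @ $16.70 = $7,448.20

COGS = $5,391.95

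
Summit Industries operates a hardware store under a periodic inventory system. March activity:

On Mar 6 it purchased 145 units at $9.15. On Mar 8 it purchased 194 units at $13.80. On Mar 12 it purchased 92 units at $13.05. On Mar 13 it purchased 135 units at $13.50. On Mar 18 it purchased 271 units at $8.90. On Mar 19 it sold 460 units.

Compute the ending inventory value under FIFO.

Mar 19, 460 sold [FIFO — oldest first]: 145 @ $9.15 + 194 @ $13.80 + 92 @ $13.05 + 29 @ $13.50 = $5,596.05
Ending inventory: 106 @ $13.50 + 271 @ $8.90 = $3,842.90

Ending inventory = $3,842.90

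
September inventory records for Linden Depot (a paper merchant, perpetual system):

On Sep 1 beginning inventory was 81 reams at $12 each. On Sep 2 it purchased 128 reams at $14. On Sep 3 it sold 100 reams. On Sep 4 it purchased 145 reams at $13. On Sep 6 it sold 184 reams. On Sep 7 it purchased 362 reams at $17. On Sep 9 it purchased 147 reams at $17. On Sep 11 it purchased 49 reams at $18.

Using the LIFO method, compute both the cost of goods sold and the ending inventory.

COGS = $3,809; ending inventory = $10,375

Sep 3, 100 sold [LIFO — newest first]: 100 @ $14 = $1,400
Sep 6, 184 sold [LIFO — newest first]: 145 @ $13 + 28 @ $14 + 11 @ $12 = $2,409
Total COGS = $1,400 + $2,409 = $3,809
Ending inventory: 70 @ $12 + 362 @ $17 + 147 @ $17 + 49 @ $18 = $10,375
Check: goods available $14,184 = COGS $3,809 + ending $10,375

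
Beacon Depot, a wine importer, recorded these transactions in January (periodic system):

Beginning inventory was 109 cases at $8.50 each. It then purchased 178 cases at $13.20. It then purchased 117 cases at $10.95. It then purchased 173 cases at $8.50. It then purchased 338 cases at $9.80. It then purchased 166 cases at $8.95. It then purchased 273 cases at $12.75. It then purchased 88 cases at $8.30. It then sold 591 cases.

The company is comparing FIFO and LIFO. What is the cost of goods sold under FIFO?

FIFO COGS: 109 @ $8.50 + 178 @ $13.20 + 117 @ $10.95 + 173 @ $8.50 + 14 @ $9.80 = $6,164.95
LIFO COGS: 88 @ $8.30 + 273 @ $12.75 + 166 @ $8.95 + 64 @ $9.80 = $6,324.05

COGS = $6,164.95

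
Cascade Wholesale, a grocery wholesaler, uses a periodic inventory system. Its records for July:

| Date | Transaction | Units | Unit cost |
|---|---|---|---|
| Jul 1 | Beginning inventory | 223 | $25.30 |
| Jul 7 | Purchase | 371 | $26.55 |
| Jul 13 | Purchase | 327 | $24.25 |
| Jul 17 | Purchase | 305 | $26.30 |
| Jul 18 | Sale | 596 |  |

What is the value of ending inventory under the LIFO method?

Ending inventory = $16,364.95

Jul 18, 596 sold [LIFO — newest first]: 305 @ $26.30 + 291 @ $24.25 = $15,078.25
Ending inventory: 223 @ $25.30 + 371 @ $26.55 + 36 @ $24.25 = $16,364.95
Check: goods available $31,443.20 = COGS $15,078.25 + ending $16,364.95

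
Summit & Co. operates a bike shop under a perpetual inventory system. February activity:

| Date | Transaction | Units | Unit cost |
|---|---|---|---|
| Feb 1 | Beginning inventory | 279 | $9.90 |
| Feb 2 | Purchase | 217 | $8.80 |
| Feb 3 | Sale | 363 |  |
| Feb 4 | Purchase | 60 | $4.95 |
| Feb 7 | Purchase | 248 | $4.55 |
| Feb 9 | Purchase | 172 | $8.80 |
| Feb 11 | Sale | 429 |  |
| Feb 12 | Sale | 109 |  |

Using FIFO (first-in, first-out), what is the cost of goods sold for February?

COGS = $6,950.70

Feb 3, 363 sold [FIFO — oldest first]: 279 @ $9.90 + 84 @ $8.80 = $3,501.30
Feb 11, 429 sold [FIFO — oldest first]: 133 @ $8.80 + 60 @ $4.95 + 236 @ $4.55 = $2,541.20
Feb 12, 109 sold [FIFO — oldest first]: 12 @ $4.55 + 97 @ $8.80 = $908.20
Total COGS = $3,501.30 + $2,541.20 + $908.20 = $6,950.70
Ending inventory: 75 @ $8.80 = $660.00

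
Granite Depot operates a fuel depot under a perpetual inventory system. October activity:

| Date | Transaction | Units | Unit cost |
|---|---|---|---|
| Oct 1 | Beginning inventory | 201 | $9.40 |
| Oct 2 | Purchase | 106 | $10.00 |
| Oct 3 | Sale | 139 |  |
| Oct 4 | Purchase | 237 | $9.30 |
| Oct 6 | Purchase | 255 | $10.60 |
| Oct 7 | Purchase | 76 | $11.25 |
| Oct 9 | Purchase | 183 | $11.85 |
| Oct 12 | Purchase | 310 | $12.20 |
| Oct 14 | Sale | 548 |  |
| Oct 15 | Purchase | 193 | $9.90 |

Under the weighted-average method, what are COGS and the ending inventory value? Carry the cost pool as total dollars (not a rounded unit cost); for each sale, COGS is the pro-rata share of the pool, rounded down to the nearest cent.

COGS = $7,277.62; ending inventory = $9,295.13

After Oct 1: 201 on hand, pool $1,889.40 (≈ $9.4000 each)
After Oct 2: 307 on hand, pool $2,949.40 (≈ $9.6072 each)
Oct 3, sell 139: 139/307 × $2,949.40 → $1,335.39
After Oct 4: 405 on hand, pool $3,818.11 (≈ $9.4274 each)
After Oct 6: 660 on hand, pool $6,521.11 (≈ $9.8805 each)
After Oct 7: 736 on hand, pool $7,376.11 (≈ $10.0219 each)
After Oct 9: 919 on hand, pool $9,544.66 (≈ $10.3859 each)
After Oct 12: 1229 on hand, pool $13,326.66 (≈ $10.8435 each)
Oct 14, sell 548: 548/1229 × $13,326.66 → $5,942.23
After Oct 15: 874 on hand, pool $9,295.13 (≈ $10.6352 each)
Total COGS = $1,335.39 + $5,942.23 = $7,277.62
Ending inventory (cost pool remaining) = $9,295.13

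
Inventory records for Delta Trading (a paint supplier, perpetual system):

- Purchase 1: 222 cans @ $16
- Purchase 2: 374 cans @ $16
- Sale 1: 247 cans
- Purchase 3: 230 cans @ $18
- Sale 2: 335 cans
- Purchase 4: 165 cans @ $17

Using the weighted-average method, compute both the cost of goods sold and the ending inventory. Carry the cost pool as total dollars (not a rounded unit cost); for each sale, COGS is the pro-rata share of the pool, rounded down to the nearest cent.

COGS = $9,578.14; ending inventory = $6,902.86

After Purchase 1: 222 on hand, pool $3,552.00 (≈ $16.0000 each)
After Purchase 2: 596 on hand, pool $9,536.00 (≈ $16.0000 each)
Sale 1, sell 247: 247/596 × $9,536.00 → $3,952.00
After Purchase 3: 579 on hand, pool $9,724.00 (≈ $16.7945 each)
Sale 2, sell 335: 335/579 × $9,724.00 → $5,626.14
After Purchase 4: 409 on hand, pool $6,902.86 (≈ $16.8774 each)
Total COGS = $3,952.00 + $5,626.14 = $9,578.14
Ending inventory (cost pool remaining) = $6,902.86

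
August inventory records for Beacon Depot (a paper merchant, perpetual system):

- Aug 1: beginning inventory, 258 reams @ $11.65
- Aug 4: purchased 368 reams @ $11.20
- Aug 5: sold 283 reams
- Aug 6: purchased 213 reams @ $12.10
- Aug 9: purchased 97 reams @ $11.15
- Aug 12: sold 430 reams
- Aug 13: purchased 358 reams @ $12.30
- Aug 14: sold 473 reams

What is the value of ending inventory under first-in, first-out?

Aug 5, 283 sold [FIFO — oldest first]: 258 @ $11.65 + 25 @ $11.20 = $3,285.70
Aug 12, 430 sold [FIFO — oldest first]: 343 @ $11.20 + 87 @ $12.10 = $4,894.30
Aug 14, 473 sold [FIFO — oldest first]: 126 @ $12.10 + 97 @ $11.15 + 250 @ $12.30 = $5,681.15
Total COGS = $3,285.70 + $4,894.30 + $5,681.15 = $13,861.15
Ending inventory: 108 @ $12.30 = $1,328.40

Ending inventory = $1,328.40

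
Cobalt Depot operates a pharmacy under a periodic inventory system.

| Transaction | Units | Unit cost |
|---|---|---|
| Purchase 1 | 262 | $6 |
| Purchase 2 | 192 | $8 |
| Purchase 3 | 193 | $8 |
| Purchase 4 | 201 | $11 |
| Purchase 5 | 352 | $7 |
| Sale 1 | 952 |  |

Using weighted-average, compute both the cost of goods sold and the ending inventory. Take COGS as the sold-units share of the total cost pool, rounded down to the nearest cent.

COGS = $7,399.42; ending inventory = $1,927.58

Sale 1, sell 952: 952/1200 × $9,327.00 → $7,399.42
Ending inventory (cost pool remaining) = $1,927.58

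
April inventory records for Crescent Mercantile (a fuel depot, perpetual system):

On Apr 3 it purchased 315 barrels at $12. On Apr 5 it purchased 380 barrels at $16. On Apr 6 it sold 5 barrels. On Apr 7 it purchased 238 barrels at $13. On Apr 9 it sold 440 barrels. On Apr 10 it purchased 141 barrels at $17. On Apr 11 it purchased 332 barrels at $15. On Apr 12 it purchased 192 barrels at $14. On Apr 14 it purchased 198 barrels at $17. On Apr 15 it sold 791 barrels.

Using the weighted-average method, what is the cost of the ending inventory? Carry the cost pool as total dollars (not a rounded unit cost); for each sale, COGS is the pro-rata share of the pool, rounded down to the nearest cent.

Ending inventory = $8,375.43

After Apr 3: 315 on hand, pool $3,780.00 (≈ $12.0000 each)
After Apr 5: 695 on hand, pool $9,860.00 (≈ $14.1871 each)
Apr 6, sell 5: 5/695 × $9,860.00 → $70.93
After Apr 7: 928 on hand, pool $12,883.07 (≈ $13.8826 each)
Apr 9, sell 440: 440/928 × $12,883.07 → $6,108.35
After Apr 10: 629 on hand, pool $9,171.72 (≈ $14.5814 each)
After Apr 11: 961 on hand, pool $14,151.72 (≈ $14.7260 each)
After Apr 12: 1153 on hand, pool $16,839.72 (≈ $14.6051 each)
After Apr 14: 1351 on hand, pool $20,205.72 (≈ $14.9561 each)
Apr 15, sell 791: 791/1351 × $20,205.72 → $11,830.29
Total COGS = $70.93 + $6,108.35 + $11,830.29 = $18,009.57
Ending inventory (cost pool remaining) = $8,375.43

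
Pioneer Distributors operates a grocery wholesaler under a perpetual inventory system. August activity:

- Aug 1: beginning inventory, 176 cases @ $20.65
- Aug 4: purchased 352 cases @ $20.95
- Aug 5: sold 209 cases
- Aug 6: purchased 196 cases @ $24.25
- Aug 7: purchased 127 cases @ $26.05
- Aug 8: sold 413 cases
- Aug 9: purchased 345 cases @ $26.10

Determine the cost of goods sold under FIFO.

Aug 5, 209 sold [FIFO — oldest first]: 176 @ $20.65 + 33 @ $20.95 = $4,325.75
Aug 8, 413 sold [FIFO — oldest first]: 319 @ $20.95 + 94 @ $24.25 = $8,962.55
Total COGS = $4,325.75 + $8,962.55 = $13,288.30
Ending inventory: 102 @ $24.25 + 127 @ $26.05 + 345 @ $26.10 = $14,786.35
Check: goods available $28,074.65 = COGS $13,288.30 + ending $14,786.35

COGS = $13,288.30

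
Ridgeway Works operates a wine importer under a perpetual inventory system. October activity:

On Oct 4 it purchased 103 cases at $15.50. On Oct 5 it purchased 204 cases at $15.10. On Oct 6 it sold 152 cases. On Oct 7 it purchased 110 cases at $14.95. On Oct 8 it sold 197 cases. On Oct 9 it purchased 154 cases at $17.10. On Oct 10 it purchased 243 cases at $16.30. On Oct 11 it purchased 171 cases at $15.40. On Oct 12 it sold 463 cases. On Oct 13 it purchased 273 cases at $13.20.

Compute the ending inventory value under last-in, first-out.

Ending inventory = $6,453.10

Oct 6, 152 sold [LIFO — newest first]: 152 @ $15.10 = $2,295.20
Oct 8, 197 sold [LIFO — newest first]: 110 @ $14.95 + 52 @ $15.10 + 35 @ $15.50 = $2,972.20
Oct 12, 463 sold [LIFO — newest first]: 171 @ $15.40 + 243 @ $16.30 + 49 @ $17.10 = $7,432.20
Total COGS = $2,295.20 + $2,972.20 + $7,432.20 = $12,699.60
Ending inventory: 68 @ $15.50 + 105 @ $17.10 + 273 @ $13.20 = $6,453.10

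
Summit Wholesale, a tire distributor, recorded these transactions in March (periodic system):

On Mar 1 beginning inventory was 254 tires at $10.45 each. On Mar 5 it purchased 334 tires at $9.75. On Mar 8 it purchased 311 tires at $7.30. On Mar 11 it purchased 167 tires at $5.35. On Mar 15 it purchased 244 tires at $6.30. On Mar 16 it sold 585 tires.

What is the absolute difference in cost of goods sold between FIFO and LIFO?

$2,180.70

FIFO COGS: 254 @ $10.45 + 331 @ $9.75 = $5,881.55
LIFO COGS: 244 @ $6.30 + 167 @ $5.35 + 174 @ $7.30 = $3,700.85
Difference = |$5,881.55 − $3,700.85| = $2,180.70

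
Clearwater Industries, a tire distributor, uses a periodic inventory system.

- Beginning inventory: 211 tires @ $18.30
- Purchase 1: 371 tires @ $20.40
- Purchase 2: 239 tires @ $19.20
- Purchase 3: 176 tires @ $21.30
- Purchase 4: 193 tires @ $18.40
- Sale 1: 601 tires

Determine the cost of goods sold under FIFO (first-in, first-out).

Sale 1 (601) [FIFO — oldest first]: 211 @ $18.30 + 371 @ $20.40 + 19 @ $19.20 = $11,794.50
Ending inventory: 220 @ $19.20 + 176 @ $21.30 + 193 @ $18.40 = $11,524.00

COGS = $11,794.50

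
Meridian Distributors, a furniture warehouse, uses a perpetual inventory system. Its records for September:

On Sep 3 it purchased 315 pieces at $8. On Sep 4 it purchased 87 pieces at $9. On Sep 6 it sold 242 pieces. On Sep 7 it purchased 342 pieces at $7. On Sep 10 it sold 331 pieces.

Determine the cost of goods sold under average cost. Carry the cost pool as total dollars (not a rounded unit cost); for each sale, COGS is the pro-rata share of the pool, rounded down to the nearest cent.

After Sep 3: 315 on hand, pool $2,520.00 (≈ $8.0000 each)
After Sep 4: 402 on hand, pool $3,303.00 (≈ $8.2164 each)
Sep 6, sell 242: 242/402 × $3,303.00 → $1,988.37
After Sep 7: 502 on hand, pool $3,708.63 (≈ $7.3877 each)
Sep 10, sell 331: 331/502 × $3,708.63 → $2,445.33
Total COGS = $1,988.37 + $2,445.33 = $4,433.70
Ending inventory (cost pool remaining) = $1,263.30
Check: goods available $5,697.00 = COGS $4,433.70 + ending $1,263.30

COGS = $4,433.70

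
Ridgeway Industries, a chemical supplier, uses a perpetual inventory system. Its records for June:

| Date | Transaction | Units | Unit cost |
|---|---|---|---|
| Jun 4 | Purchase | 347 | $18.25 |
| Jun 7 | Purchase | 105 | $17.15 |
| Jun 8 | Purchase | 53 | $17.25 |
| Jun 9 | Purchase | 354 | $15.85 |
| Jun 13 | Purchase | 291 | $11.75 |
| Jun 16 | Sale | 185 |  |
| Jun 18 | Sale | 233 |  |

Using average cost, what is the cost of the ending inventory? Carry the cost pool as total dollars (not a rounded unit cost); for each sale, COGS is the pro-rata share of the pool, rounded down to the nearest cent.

After Jun 4: 347 on hand, pool $6,332.75 (≈ $18.2500 each)
After Jun 7: 452 on hand, pool $8,133.50 (≈ $17.9945 each)
After Jun 8: 505 on hand, pool $9,047.75 (≈ $17.9163 each)
After Jun 9: 859 on hand, pool $14,658.65 (≈ $17.0648 each)
After Jun 13: 1150 on hand, pool $18,077.90 (≈ $15.7199 each)
Jun 16, sell 185: 185/1150 × $18,077.90 → $2,908.18
Jun 18, sell 233: 233/965 × $15,169.72 → $3,662.74
Total COGS = $2,908.18 + $3,662.74 = $6,570.92
Ending inventory (cost pool remaining) = $11,506.98
Check: goods available $18,077.90 = COGS $6,570.92 + ending $11,506.98

Ending inventory = $11,506.98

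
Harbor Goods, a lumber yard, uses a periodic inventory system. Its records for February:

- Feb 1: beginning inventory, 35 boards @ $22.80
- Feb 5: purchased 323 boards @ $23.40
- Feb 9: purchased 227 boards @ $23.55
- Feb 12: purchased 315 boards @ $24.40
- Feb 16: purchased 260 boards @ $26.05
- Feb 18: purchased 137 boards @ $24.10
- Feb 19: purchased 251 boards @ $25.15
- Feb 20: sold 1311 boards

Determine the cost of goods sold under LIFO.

Feb 20, 1311 sold [LIFO — newest first]: 251 @ $25.15 + 137 @ $24.10 + 260 @ $26.05 + 315 @ $24.40 + 227 @ $23.55 + 121 @ $23.40 = $32,250.60
Ending inventory: 35 @ $22.80 + 202 @ $23.40 = $5,524.80
Check: goods available $37,775.40 = COGS $32,250.60 + ending $5,524.80

COGS = $32,250.60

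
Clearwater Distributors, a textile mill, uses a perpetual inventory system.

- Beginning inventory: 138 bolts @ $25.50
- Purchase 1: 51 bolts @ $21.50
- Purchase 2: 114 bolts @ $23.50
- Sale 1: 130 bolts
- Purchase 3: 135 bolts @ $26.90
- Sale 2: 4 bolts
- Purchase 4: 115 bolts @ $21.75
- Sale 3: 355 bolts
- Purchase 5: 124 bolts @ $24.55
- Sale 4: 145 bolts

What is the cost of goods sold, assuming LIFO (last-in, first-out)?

COGS = $15,374.95

Sale 1 (130) [LIFO — newest first]: 114 @ $23.50 + 16 @ $21.50 = $3,023.00
Sale 2 (4) [LIFO — newest first]: 4 @ $26.90 = $107.60
Sale 3 (355) [LIFO — newest first]: 115 @ $21.75 + 131 @ $26.90 + 35 @ $21.50 + 74 @ $25.50 = $8,664.65
Sale 4 (145) [LIFO — newest first]: 124 @ $24.55 + 21 @ $25.50 = $3,579.70
Total COGS = $3,023.00 + $107.60 + $8,664.65 + $3,579.70 = $15,374.95
Ending inventory: 43 @ $25.50 = $1,096.50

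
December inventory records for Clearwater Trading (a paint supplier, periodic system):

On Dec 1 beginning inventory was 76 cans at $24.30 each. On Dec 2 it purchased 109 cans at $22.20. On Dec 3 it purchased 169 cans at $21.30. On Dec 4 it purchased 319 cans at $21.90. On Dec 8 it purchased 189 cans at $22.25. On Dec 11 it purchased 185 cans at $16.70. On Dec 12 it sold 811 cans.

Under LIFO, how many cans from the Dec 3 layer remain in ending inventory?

Dec 12, 811 sold [LIFO — newest first]: 185 @ $16.70 + 189 @ $22.25 + 319 @ $21.90 + 118 @ $21.30 = $16,794.25
Ending inventory: 76 @ $24.30 + 109 @ $22.20 + 51 @ $21.30 = $5,352.90

51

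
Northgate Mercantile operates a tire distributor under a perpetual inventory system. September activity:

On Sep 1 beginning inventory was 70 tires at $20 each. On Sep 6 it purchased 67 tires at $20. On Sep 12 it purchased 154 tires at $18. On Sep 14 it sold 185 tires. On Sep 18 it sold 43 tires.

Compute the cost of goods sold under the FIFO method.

Sep 14, 185 sold [FIFO — oldest first]: 70 @ $20 + 67 @ $20 + 48 @ $18 = $3,604
Sep 18, 43 sold [FIFO — oldest first]: 43 @ $18 = $774
Total COGS = $3,604 + $774 = $4,378
Ending inventory: 63 @ $18 = $1,134

COGS = $4,378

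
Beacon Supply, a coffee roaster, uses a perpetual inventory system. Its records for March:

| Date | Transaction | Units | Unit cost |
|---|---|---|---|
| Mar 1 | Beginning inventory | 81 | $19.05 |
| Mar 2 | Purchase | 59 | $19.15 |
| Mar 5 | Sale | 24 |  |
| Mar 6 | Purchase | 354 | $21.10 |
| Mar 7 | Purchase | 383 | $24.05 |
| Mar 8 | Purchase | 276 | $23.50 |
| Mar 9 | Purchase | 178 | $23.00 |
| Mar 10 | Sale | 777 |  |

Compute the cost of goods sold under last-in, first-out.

COGS = $18,807.75

Mar 5, 24 sold [LIFO — newest first]: 24 @ $19.15 = $459.60
Mar 10, 777 sold [LIFO — newest first]: 178 @ $23.00 + 276 @ $23.50 + 323 @ $24.05 = $18,348.15
Total COGS = $459.60 + $18,348.15 = $18,807.75
Ending inventory: 81 @ $19.05 + 35 @ $19.15 + 354 @ $21.10 + 60 @ $24.05 = $11,125.70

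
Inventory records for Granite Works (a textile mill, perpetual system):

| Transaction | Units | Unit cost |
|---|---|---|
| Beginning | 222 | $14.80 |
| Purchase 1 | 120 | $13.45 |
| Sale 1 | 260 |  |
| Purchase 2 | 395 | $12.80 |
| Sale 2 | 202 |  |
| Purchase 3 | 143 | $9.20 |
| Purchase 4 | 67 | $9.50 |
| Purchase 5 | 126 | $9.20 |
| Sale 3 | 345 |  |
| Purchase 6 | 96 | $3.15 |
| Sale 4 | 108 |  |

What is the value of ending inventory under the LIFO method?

Ending inventory = $3,415.20

Sale 1 (260) [LIFO — newest first]: 120 @ $13.45 + 140 @ $14.80 = $3,686.00
Sale 2 (202) [LIFO — newest first]: 202 @ $12.80 = $2,585.60
Sale 3 (345) [LIFO — newest first]: 126 @ $9.20 + 67 @ $9.50 + 143 @ $9.20 + 9 @ $12.80 = $3,226.50
Sale 4 (108) [LIFO — newest first]: 96 @ $3.15 + 12 @ $12.80 = $456.00
Total COGS = $3,686.00 + $2,585.60 + $3,226.50 + $456.00 = $9,954.10
Ending inventory: 82 @ $14.80 + 172 @ $12.80 = $3,415.20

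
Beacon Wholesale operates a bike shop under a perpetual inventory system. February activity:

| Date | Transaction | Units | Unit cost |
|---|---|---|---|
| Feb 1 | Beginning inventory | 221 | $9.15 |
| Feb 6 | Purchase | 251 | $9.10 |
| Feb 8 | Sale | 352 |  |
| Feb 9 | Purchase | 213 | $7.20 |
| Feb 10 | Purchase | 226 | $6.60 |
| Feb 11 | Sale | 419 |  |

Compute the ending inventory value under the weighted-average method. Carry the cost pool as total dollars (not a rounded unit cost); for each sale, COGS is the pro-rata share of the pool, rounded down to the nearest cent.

After Feb 1: 221 on hand, pool $2,022.15 (≈ $9.1500 each)
After Feb 6: 472 on hand, pool $4,306.25 (≈ $9.1234 each)
Feb 8, sell 352: 352/472 × $4,306.25 → $3,211.44
After Feb 9: 333 on hand, pool $2,628.41 (≈ $7.8931 each)
After Feb 10: 559 on hand, pool $4,120.01 (≈ $7.3703 each)
Feb 11, sell 419: 419/559 × $4,120.01 → $3,088.16
Total COGS = $3,211.44 + $3,088.16 = $6,299.60
Ending inventory (cost pool remaining) = $1,031.85

Ending inventory = $1,031.85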